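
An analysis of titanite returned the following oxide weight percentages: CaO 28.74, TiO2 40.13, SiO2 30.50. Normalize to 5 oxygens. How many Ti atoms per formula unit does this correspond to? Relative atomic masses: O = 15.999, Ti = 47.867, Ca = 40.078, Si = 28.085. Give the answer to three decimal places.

CaO (M=56.077): mol = 0.51251; Ca = 0.51251, O = 0.51251.
TiO2 (M=79.865): mol = 0.50247; Ti = 0.50247, O = 1.00494.
SiO2 (M=60.083): mol = 0.50763; Si = 0.50763, O = 1.01526.
ΣO = 2.53271; factor = 5/ΣO = 1.97417.
Ti apfu = 0.50247 × 1.97417 = 0.992.

0.992 Ti apfu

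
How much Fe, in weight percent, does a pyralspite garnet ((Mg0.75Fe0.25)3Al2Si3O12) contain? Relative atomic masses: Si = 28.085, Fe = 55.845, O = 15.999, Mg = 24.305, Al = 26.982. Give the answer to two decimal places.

M((Mg0.75Fe0.25)3Al2Si3O12) = 426.777 g/mol.
Fe contributes 0.75 × 55.845 = 41.884 g per mole.
41.884/426.777 = 0.0981 → 9.81%.

9.81 weight percent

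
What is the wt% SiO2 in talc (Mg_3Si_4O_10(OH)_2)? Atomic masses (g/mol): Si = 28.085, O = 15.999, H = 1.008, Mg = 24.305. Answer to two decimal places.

Formula mass = 379.259 g/mol.
4 Si → 4.0000 mol SiO2 per formula unit; M(SiO2) = 60.083, so SiO2 mass = 240.332 g.
240.332/379.259 × 100 = 63.37 wt%.

63.37 wt%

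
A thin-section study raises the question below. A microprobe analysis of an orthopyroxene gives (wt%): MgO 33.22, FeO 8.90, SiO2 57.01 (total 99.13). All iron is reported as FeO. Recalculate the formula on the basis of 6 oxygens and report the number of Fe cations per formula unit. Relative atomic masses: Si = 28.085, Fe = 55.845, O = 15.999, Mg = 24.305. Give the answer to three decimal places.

MgO (M=40.304): mol = 0.82424; Mg = 0.82424, O = 0.82424.
FeO (M=71.844): mol = 0.12388; Fe = 0.12388, O = 0.12388.
SiO2 (M=60.083): mol = 0.94885; Si = 0.94885, O = 1.89770.
ΣO = 2.84582; factor = 6/ΣO = 2.10836.
Fe apfu = 0.12388 × 2.10836 = 0.261.

0.261 Fe apfu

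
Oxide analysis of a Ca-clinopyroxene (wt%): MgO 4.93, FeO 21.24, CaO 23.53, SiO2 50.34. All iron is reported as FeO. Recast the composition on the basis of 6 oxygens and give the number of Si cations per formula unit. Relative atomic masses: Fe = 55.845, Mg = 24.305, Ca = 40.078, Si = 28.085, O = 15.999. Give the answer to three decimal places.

2.000 Si apfu

MgO: 4.93/40.304 = 0.12232 mol → 0.12232 mol Mg, 0.12232 mol O.
FeO: 21.24/71.844 = 0.29564 mol → 0.29564 mol Fe, 0.29564 mol O.
CaO: 23.53/56.077 = 0.41960 mol → 0.41960 mol Ca, 0.41960 mol O.
SiO2: 50.34/60.083 = 0.83784 mol → 0.83784 mol Si, 1.67568 mol O.
Total oxygen = 2.51324 mol. Normalization factor = 6/2.51324 = 2.38736.
Si per 6 O = 0.83784 × 2.38736 = 2.000.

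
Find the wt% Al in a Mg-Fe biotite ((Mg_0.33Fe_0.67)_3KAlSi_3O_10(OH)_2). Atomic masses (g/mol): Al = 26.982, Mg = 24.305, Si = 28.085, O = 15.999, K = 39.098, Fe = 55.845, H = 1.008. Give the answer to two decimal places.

5.61 wt%

Molar mass of (Mg_0.33Fe_0.67)_3KAlSi_3O_10(OH)_2: 0.99×24.305 + 2.01×55.845 + 1×39.098 + 1×26.982 + 3×28.085 + 12×15.999 + 2×1.008 = 480.649 g/mol.
Mass of Al per formula unit: 1 × 26.982 = 26.982 g.
Weight fraction Al = 26.982 / 480.649 = 0.0561.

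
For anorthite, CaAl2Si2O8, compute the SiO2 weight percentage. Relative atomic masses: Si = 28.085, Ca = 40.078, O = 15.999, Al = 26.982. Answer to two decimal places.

M(CaAl2Si2O8) = 278.204 g/mol; M(SiO2) = 60.083 g/mol.
Moles SiO2 per formula unit = 2 Si ÷ 1 = 2.0000.
SiO2 fraction = (2.0000 × 60.083) / 278.204 = 120.166/278.204 = 0.4319.

43.19 wt%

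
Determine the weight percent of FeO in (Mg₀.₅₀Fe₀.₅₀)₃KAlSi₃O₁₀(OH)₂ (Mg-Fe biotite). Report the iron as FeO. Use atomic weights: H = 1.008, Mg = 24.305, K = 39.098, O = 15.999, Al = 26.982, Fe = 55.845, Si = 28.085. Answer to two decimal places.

M((Mg₀.₅₀Fe₀.₅₀)₃KAlSi₃O₁₀(OH)₂) = 464.564 g/mol; M(FeO) = 71.844 g/mol.
Moles FeO per formula unit = 1.50 Fe ÷ 1 = 1.5000.
FeO fraction = (1.5000 × 71.844) / 464.564 = 107.766/464.564 = 0.2320.

23.20 wt%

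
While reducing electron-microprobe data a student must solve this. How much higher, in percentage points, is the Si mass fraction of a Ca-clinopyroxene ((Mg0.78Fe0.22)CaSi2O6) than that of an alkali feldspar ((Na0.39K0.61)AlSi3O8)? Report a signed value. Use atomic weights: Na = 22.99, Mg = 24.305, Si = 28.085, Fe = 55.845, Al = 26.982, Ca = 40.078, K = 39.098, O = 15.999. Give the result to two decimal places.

-5.84 percentage points

Si in (Mg0.78Fe0.22)CaSi2O6: molar mass 223.486 g/mol; 2×28.085 = 56.170 g → 25.13 wt%.
Si in (Na0.39K0.61)AlSi3O8: molar mass 272.045 g/mol; 3×28.085 = 84.255 g → 30.97 wt%.
Difference = 25.13 − 30.97 = -5.84 percentage points.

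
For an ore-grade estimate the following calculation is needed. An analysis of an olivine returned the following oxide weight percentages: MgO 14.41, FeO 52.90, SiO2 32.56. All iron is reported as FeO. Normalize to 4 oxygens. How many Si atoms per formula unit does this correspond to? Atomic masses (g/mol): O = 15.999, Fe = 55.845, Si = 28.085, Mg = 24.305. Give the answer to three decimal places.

0.995 Si apfu

MgO (M=40.304): mol = 0.35753; Mg = 0.35753, O = 0.35753.
FeO (M=71.844): mol = 0.73632; Fe = 0.73632, O = 0.73632.
SiO2 (M=60.083): mol = 0.54192; Si = 0.54192, O = 1.08384.
ΣO = 2.17769; factor = 4/ΣO = 1.83681.
Si apfu = 0.54192 × 1.83681 = 0.995.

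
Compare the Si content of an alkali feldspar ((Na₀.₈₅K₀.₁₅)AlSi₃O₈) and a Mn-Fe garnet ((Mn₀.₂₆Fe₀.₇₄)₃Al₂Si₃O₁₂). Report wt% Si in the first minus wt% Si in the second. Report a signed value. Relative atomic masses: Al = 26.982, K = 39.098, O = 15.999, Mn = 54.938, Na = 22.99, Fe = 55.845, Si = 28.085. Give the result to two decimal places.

First mineral: 84.255 g Si in 264.635 g formula = 31.84 wt% Si.
Second mineral: 84.255 g Si in 497.035 g formula = 16.95 wt% Si.
31.84% − 16.95% gives a difference of 14.89 percentage points.

14.89 percentage points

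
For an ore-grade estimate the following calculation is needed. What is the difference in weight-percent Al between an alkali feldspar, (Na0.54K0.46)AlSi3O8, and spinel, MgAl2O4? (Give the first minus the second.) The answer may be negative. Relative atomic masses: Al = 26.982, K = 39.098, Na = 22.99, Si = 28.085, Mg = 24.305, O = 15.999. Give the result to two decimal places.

-27.92 percentage points

M((Na0.54K0.46)AlSi3O8) = 269.629 g/mol, so wt% Al = 26.982/269.629 × 100 = 10.01%.
M(MgAl2O4) = 142.265 g/mol, so wt% Al = 53.964/142.265 × 100 = 37.93%.
10.01 − 37.93 = -27.92 pp.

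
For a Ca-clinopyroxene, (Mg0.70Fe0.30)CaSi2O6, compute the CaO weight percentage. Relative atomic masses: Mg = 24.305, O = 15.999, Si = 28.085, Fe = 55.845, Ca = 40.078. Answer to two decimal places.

24.81 wt%

M((Mg0.70Fe0.30)CaSi2O6) = 226.009 g/mol; M(CaO) = 56.077 g/mol.
Moles CaO per formula unit = 1 Ca ÷ 1 = 1.0000.
CaO fraction = (1.0000 × 56.077) / 226.009 = 56.077/226.009 = 0.2481.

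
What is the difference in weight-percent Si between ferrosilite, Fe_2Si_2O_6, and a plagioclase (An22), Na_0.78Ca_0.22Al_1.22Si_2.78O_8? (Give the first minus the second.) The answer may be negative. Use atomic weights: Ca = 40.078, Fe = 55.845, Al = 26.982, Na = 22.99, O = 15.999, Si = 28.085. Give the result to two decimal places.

M(Fe_2Si_2O_6) = 263.854 g/mol, so wt% Si = 56.170/263.854 × 100 = 21.29%.
M(Na_0.78Ca_0.22Al_1.22Si_2.78O_8) = 265.736 g/mol, so wt% Si = 78.076/265.736 × 100 = 29.38%.
21.29 − 29.38 = -8.09 pp.

-8.09 percentage points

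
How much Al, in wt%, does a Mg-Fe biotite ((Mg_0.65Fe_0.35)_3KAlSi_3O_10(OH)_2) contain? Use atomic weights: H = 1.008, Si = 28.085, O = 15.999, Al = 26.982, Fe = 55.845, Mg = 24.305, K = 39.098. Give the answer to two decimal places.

Molar mass of (Mg_0.65Fe_0.35)_3KAlSi_3O_10(OH)_2: 1.95*24.305 + 1.05*55.845 + 1*39.098 + 1*26.982 + 3*28.085 + 12*15.999 + 2*1.008 = 450.371 g/mol.
Mass of Al per formula unit: 1 × 26.982 = 26.982 g.
Weight fraction Al = 26.982 / 450.371 = 0.0599.

5.99 wt%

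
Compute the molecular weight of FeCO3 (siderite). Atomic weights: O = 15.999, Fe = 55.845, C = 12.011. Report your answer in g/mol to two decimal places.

115.85 g/mol

Fe: 1 × 55.845 = 55.8450
C: 1 × 12.011 = 12.0110
O: 3 × 15.999 = 47.9970
Summing the contributions gives the formula mass.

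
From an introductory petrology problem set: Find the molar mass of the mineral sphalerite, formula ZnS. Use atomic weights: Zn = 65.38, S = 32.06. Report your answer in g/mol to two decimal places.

M = 1(65.38) + 1(32.06)

97.44 g/mol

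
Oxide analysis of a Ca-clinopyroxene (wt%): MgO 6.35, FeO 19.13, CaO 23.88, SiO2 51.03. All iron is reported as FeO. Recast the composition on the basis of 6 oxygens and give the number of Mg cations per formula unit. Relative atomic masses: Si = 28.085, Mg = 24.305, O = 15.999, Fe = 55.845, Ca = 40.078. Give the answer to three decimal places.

0.371 Mg apfu

MgO: 6.35/40.304 = 0.15755 mol → 0.15755 mol Mg, 0.15755 mol O.
FeO: 19.13/71.844 = 0.26627 mol → 0.26627 mol Fe, 0.26627 mol O.
CaO: 23.88/56.077 = 0.42584 mol → 0.42584 mol Ca, 0.42584 mol O.
SiO2: 51.03/60.083 = 0.84933 mol → 0.84933 mol Si, 1.69866 mol O.
Total oxygen = 2.54832 mol. Normalization factor = 6/2.54832 = 2.35449.
Mg per 6 O = 0.15755 × 2.35449 = 0.371.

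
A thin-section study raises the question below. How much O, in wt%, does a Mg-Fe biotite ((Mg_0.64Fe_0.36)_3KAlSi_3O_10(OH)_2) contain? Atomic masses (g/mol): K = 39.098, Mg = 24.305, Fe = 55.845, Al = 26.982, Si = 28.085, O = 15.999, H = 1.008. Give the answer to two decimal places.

42.54 wt%

Formula mass = 1.92×24.305 + 1.08×55.845 + 1×39.098 + 1×26.982 + 3×28.085 + 12×15.999 + 2×1.008 = 451.317 g/mol, of which 191.988 g is O.
So O makes up 191.988/451.317 = 0.4254 of the mass, i.e. 42.54%.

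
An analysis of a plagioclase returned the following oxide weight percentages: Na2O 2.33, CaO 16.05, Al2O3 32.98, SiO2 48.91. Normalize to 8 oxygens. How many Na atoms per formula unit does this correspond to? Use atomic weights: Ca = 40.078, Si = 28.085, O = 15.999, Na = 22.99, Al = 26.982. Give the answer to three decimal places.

Na2O: 2.33/61.979 = 0.03759 mol → 0.07518 mol Na, 0.03759 mol O.
CaO: 16.05/56.077 = 0.28621 mol → 0.28621 mol Ca, 0.28621 mol O.
Al2O3: 32.98/101.961 = 0.32346 mol → 0.64692 mol Al, 0.97038 mol O.
SiO2: 48.91/60.083 = 0.81404 mol → 0.81404 mol Si, 1.62808 mol O.
Total oxygen = 2.92226 mol. Normalization factor = 8/2.92226 = 2.73761.
Na per 8 O = 0.07518 × 2.73761 = 0.206.

0.206 Na apfu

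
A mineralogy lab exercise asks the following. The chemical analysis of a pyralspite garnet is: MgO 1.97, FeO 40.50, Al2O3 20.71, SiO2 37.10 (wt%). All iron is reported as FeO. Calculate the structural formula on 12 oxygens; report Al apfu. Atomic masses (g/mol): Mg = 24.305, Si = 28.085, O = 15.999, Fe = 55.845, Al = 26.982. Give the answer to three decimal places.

1.984 Al apfu

1.97 wt% MgO ÷ 40.304 g/mol = 0.04888 mol, giving 0.04888 Mg and 0.04888 O.
40.50 wt% FeO ÷ 71.844 g/mol = 0.56372 mol, giving 0.56372 Fe and 0.56372 O.
20.71 wt% Al2O3 ÷ 101.961 g/mol = 0.20312 mol, giving 0.40624 Al and 0.60936 O.
37.10 wt% SiO2 ÷ 60.083 g/mol = 0.61748 mol, giving 0.61748 Si and 1.23496 O.
Oxygen sums to 2.45692; scaling by 12/2.45692 = 4.88416 puts the formula on 12 O.
Al: 0.40624 × 4.88416 = 1.984 atoms per formula unit.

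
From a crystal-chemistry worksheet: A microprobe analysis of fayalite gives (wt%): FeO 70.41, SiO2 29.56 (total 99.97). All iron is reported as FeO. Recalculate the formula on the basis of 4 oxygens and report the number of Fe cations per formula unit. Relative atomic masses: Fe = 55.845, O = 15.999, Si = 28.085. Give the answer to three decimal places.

70.41 wt% FeO ÷ 71.844 g/mol = 0.98004 mol, giving 0.98004 Fe and 0.98004 O.
29.56 wt% SiO2 ÷ 60.083 g/mol = 0.49199 mol, giving 0.49199 Si and 0.98398 O.
Oxygen sums to 1.96402; scaling by 4/1.96402 = 2.03664 puts the formula on 4 O.
Fe: 0.98004 × 2.03664 = 1.996 atoms per formula unit.

1.996 Fe apfu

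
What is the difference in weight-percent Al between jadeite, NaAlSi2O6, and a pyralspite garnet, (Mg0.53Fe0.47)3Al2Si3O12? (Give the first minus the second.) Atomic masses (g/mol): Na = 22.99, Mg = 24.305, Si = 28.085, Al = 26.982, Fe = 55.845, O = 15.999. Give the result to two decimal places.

First mineral: 26.982 g Al in 202.136 g formula = 13.35 wt% Al.
Second mineral: 53.964 g Al in 447.593 g formula = 12.06 wt% Al.
13.35% − 12.06% gives a difference of 1.29 percentage points.

1.29 percentage points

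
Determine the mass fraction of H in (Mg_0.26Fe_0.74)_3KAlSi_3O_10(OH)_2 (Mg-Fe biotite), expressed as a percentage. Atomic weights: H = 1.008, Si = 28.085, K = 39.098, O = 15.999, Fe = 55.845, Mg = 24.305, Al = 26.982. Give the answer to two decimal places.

Formula mass = 0.78×24.305 + 2.22×55.845 + 1×39.098 + 1×26.982 + 3×28.085 + 12×15.999 + 2×1.008 = 487.273 g/mol, of which 2.016 g is H.
So H makes up 2.016/487.273 = 0.0041 of the mass, i.e. 0.41%.

0.41 weight percent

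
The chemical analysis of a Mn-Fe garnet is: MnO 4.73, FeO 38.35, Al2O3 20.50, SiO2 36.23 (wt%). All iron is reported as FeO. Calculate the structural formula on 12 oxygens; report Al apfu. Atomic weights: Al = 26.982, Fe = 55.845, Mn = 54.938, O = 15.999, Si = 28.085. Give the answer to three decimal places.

2.003 Al apfu

MnO (M=70.937): mol = 0.06668; Mn = 0.06668, O = 0.06668.
FeO (M=71.844): mol = 0.53380; Fe = 0.53380, O = 0.53380.
Al2O3 (M=101.961): mol = 0.20106; Al = 0.40212, O = 0.60318.
SiO2 (M=60.083): mol = 0.60300; Si = 0.60300, O = 1.20600.
ΣO = 2.40966; factor = 12/ΣO = 4.97996.
Al apfu = 0.40212 × 4.97996 = 2.003.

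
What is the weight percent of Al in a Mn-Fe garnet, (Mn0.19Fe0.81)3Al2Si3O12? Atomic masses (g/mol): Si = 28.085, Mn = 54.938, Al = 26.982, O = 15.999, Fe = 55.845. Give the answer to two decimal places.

10.85 mass %

Formula mass = 0.57·54.938 + 2.43·55.845 + 2·26.982 + 3·28.085 + 12·15.999 = 497.225 g/mol, of which 53.964 g is Al.
So Al makes up 53.964/497.225 = 0.1085 of the mass, i.e. 10.85%.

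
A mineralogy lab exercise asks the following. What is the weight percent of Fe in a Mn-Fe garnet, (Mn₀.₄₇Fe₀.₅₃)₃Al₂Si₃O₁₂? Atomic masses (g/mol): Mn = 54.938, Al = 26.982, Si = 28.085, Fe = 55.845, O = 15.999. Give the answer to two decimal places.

Molar mass of (Mn₀.₄₇Fe₀.₅₃)₃Al₂Si₃O₁₂: 1.41×54.938 + 1.59×55.845 + 2×26.982 + 3×28.085 + 12×15.999 = 496.463 g/mol.
Mass of Fe per formula unit: 1.59 × 55.845 = 88.794 g.
Weight fraction Fe = 88.794 / 496.463 = 0.1789.

17.89 mass %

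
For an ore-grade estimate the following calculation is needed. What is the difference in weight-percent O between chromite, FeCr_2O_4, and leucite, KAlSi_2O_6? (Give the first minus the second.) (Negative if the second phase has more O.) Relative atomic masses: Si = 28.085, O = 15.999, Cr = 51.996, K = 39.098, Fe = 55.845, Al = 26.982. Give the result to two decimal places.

M(FeCr_2O_4) = 223.833 g/mol, so wt% O = 63.996/223.833 × 100 = 28.59%.
M(KAlSi_2O_6) = 218.244 g/mol, so wt% O = 95.994/218.244 × 100 = 43.98%.
28.59 − 43.98 = -15.39 pp.

-15.39 percentage points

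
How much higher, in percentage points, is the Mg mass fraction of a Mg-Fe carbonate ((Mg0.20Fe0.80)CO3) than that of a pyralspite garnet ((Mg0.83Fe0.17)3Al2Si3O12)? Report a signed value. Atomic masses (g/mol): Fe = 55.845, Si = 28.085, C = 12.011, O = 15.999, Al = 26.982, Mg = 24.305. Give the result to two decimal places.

-10.00 percentage points

M((Mg0.20Fe0.80)CO3) = 109.545 g/mol, so wt% Mg = 4.861/109.545 × 100 = 4.44%.
M((Mg0.83Fe0.17)3Al2Si3O12) = 419.207 g/mol, so wt% Mg = 60.519/419.207 × 100 = 14.44%.
4.44 − 14.44 = -10.00 pp.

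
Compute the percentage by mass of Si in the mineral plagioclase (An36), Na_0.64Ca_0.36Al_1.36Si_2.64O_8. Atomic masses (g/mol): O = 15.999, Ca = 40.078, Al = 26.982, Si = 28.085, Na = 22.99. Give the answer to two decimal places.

27.67 weight percent

Molar mass of Na_0.64Ca_0.36Al_1.36Si_2.64O_8: 0.64×22.99 + 0.36×40.078 + 1.36×26.982 + 2.64×28.085 + 8×15.999 = 267.974 g/mol.
Mass of Si per formula unit: 2.64 × 28.085 = 74.144 g.
Weight fraction Si = 74.144 / 267.974 = 0.2767.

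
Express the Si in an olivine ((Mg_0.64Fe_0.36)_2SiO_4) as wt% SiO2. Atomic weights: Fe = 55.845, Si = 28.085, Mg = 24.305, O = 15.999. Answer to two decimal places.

Molar mass of (Mg_0.64Fe_0.36)_2SiO_4 = 1.28×24.305 + 0.72×55.845 + 1×28.085 + 4×15.999 = 163.400 g/mol.
Each formula unit contains 1 Si, equivalent to 1/1 = 1.0000 mol SiO2.
M(SiO2) = 1×28.085 + 2×15.999 = 60.083 g/mol.
Mass of SiO2 per formula unit = 1.0000 × 60.083 = 60.083 g.
SiO2 wt% = 60.083 / 163.400 × 100 = 36.77%.

36.77 wt%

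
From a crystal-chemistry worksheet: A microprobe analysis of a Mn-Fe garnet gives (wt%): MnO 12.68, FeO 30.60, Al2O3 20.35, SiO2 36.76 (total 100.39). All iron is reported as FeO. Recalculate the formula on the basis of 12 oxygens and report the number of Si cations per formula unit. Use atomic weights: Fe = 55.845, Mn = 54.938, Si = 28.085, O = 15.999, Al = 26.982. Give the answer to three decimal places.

12.68 wt% MnO ÷ 70.937 g/mol = 0.17875 mol, giving 0.17875 Mn and 0.17875 O.
30.60 wt% FeO ÷ 71.844 g/mol = 0.42592 mol, giving 0.42592 Fe and 0.42592 O.
20.35 wt% Al2O3 ÷ 101.961 g/mol = 0.19959 mol, giving 0.39918 Al and 0.59877 O.
36.76 wt% SiO2 ÷ 60.083 g/mol = 0.61182 mol, giving 0.61182 Si and 1.22364 O.
Oxygen sums to 2.42708; scaling by 12/2.42708 = 4.94421 puts the formula on 12 O.
Si: 0.61182 × 4.94421 = 3.025 atoms per formula unit.

3.025 Si apfu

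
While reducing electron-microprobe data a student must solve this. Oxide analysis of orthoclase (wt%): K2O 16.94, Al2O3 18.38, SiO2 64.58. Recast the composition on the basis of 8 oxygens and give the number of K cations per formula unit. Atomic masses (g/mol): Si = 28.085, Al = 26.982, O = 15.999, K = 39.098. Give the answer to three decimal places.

16.94 wt% K2O ÷ 94.195 g/mol = 0.17984 mol, giving 0.35968 K and 0.17984 O.
18.38 wt% Al2O3 ÷ 101.961 g/mol = 0.18027 mol, giving 0.36054 Al and 0.54081 O.
64.58 wt% SiO2 ÷ 60.083 g/mol = 1.07485 mol, giving 1.07485 Si and 2.14970 O.
Oxygen sums to 2.87035; scaling by 8/2.87035 = 2.78712 puts the formula on 8 O.
K: 0.35968 × 2.78712 = 1.002 atoms per formula unit.

1.002 K apfu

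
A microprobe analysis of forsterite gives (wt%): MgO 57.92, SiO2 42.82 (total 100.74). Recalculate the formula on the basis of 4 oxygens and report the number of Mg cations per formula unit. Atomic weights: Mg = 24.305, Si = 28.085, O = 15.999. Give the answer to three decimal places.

2.008 Mg apfu

MgO: 57.92/40.304 = 1.43708 mol → 1.43708 mol Mg, 1.43708 mol O.
SiO2: 42.82/60.083 = 0.71268 mol → 0.71268 mol Si, 1.42536 mol O.
Total oxygen = 2.86244 mol. Normalization factor = 4/2.86244 = 1.39741.
Mg per 4 O = 1.43708 × 1.39741 = 2.008.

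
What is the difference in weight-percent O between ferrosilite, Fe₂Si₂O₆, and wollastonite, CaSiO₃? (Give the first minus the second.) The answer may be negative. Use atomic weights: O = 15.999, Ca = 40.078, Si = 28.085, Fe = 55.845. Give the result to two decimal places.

O in Fe₂Si₂O₆: molar mass 263.854 g/mol; 6×15.999 = 95.994 g → 36.38 wt%.
O in CaSiO₃: molar mass 116.160 g/mol; 3×15.999 = 47.997 g → 41.32 wt%.
Difference = 36.38 − 41.32 = -4.94 percentage points.

-4.94 percentage points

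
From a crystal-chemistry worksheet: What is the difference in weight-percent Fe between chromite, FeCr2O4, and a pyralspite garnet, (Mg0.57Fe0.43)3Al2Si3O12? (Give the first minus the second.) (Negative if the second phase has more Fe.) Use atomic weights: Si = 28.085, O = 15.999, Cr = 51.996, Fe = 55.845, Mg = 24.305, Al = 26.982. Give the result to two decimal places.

M(FeCr2O4) = 223.833 g/mol, so wt% Fe = 55.845/223.833 × 100 = 24.95%.
M((Mg0.57Fe0.43)3Al2Si3O12) = 443.809 g/mol, so wt% Fe = 72.040/443.809 × 100 = 16.23%.
24.95 − 16.23 = 8.72 pp.

8.72 percentage points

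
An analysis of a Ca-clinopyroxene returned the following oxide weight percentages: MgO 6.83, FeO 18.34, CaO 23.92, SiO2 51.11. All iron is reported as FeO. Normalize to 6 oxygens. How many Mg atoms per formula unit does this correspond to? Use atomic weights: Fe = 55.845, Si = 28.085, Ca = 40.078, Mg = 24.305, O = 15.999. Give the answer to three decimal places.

MgO (M=40.304): mol = 0.16946; Mg = 0.16946, O = 0.16946.
FeO (M=71.844): mol = 0.25528; Fe = 0.25528, O = 0.25528.
CaO (M=56.077): mol = 0.42656; Ca = 0.42656, O = 0.42656.
SiO2 (M=60.083): mol = 0.85066; Si = 0.85066, O = 1.70132.
ΣO = 2.55262; factor = 6/ΣO = 2.35053.
Mg apfu = 0.16946 × 2.35053 = 0.398.

0.398 Mg apfu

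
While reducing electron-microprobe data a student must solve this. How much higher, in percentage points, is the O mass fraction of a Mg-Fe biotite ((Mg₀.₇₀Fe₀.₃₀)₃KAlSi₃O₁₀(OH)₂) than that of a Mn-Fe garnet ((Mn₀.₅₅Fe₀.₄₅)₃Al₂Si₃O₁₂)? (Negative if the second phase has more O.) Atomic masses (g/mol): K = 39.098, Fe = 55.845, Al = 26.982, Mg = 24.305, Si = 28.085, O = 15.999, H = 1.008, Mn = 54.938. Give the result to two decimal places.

M((Mg₀.₇₀Fe₀.₃₀)₃KAlSi₃O₁₀(OH)₂) = 445.640 g/mol, so wt% O = 191.988/445.640 × 100 = 43.08%.
M((Mn₀.₅₅Fe₀.₄₅)₃Al₂Si₃O₁₂) = 496.245 g/mol, so wt% O = 191.988/496.245 × 100 = 38.69%.
43.08 − 38.69 = 4.39 pp.

4.39 percentage points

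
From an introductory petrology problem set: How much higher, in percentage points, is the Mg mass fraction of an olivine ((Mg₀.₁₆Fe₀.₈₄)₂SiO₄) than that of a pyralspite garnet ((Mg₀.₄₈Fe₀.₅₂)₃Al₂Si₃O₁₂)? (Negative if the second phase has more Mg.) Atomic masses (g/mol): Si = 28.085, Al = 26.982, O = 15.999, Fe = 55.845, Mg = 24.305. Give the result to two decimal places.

-3.72 percentage points

Mg in (Mg₀.₁₆Fe₀.₈₄)₂SiO₄: molar mass 193.678 g/mol; 0.32×24.305 = 7.778 g → 4.02 wt%.
Mg in (Mg₀.₄₈Fe₀.₅₂)₃Al₂Si₃O₁₂: molar mass 452.324 g/mol; 1.44×24.305 = 34.999 g → 7.74 wt%.
Difference = 4.02 − 7.74 = -3.72 percentage points.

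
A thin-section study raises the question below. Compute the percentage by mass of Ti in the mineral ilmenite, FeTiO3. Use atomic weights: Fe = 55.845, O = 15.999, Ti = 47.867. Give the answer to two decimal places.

Formula mass = 1×55.845 + 1×47.867 + 3×15.999 = 151.709 g/mol, of which 47.867 g is Ti.
So Ti makes up 47.867/151.709 = 0.3155 of the mass, i.e. 31.55%.

31.55 mass %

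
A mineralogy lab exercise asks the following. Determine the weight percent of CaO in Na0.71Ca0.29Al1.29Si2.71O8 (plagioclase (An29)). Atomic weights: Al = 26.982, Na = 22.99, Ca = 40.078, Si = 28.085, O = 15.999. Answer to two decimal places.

Molar mass of Na0.71Ca0.29Al1.29Si2.71O8 = 0.71×22.99 + 0.29×40.078 + 1.29×26.982 + 2.71×28.085 + 8×15.999 = 266.855 g/mol.
Each formula unit contains 0.29 Ca, equivalent to 0.29/1 = 0.2900 mol CaO.
M(CaO) = 1×40.078 + 1×15.999 = 56.077 g/mol.
Mass of CaO per formula unit = 0.2900 × 56.077 = 16.262 g.
CaO wt% = 16.262 / 266.855 × 100 = 6.09%.

6.09 wt%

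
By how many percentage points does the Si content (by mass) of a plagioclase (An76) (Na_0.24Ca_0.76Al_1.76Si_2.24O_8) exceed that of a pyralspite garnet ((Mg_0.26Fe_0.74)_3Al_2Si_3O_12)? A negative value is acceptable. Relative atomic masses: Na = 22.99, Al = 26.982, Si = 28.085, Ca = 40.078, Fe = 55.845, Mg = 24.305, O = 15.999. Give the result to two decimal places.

First mineral: 62.910 g Si in 274.368 g formula = 22.93 wt% Si.
Second mineral: 84.255 g Si in 473.141 g formula = 17.81 wt% Si.
22.93% − 17.81% gives a difference of 5.12 percentage points.

5.12 percentage points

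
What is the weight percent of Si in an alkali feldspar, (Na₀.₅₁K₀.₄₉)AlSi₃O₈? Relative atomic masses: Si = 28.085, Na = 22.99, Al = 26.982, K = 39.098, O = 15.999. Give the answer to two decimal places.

31.19 mass %

Molar mass of (Na₀.₅₁K₀.₄₉)AlSi₃O₈: 0.51·22.99 + 0.49·39.098 + 1·26.982 + 3·28.085 + 8·15.999 = 270.112 g/mol.
Mass of Si per formula unit: 3 × 28.085 = 84.255 g.
Weight fraction Si = 84.255 / 270.112 = 0.3119.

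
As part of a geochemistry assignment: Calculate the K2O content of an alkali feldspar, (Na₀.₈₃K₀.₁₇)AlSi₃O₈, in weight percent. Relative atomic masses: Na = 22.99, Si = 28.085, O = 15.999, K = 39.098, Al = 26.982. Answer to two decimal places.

Formula mass = 264.957 g/mol.
0.17 K → 0.0850 mol K2O per formula unit; M(K2O) = 94.195, so K2O mass = 8.007 g.
8.007/264.957 × 100 = 3.02 wt%.

3.02 wt%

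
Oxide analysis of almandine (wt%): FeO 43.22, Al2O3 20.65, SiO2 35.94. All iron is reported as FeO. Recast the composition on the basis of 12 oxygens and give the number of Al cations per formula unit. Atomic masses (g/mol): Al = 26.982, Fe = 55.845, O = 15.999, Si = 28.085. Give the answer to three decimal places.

2.021 Al apfu

FeO: 43.22/71.844 = 0.60158 mol → 0.60158 mol Fe, 0.60158 mol O.
Al2O3: 20.65/101.961 = 0.20253 mol → 0.40506 mol Al, 0.60759 mol O.
SiO2: 35.94/60.083 = 0.59817 mol → 0.59817 mol Si, 1.19634 mol O.
Total oxygen = 2.40551 mol. Normalization factor = 12/2.40551 = 4.98855.
Al per 12 O = 0.40506 × 4.98855 = 2.021.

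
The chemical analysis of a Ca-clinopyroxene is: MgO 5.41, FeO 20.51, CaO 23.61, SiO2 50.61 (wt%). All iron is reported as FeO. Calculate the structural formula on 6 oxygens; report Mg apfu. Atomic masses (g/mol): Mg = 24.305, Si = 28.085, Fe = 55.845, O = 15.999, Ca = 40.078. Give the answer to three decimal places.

MgO (M=40.304): mol = 0.13423; Mg = 0.13423, O = 0.13423.
FeO (M=71.844): mol = 0.28548; Fe = 0.28548, O = 0.28548.
CaO (M=56.077): mol = 0.42103; Ca = 0.42103, O = 0.42103.
SiO2 (M=60.083): mol = 0.84233; Si = 0.84233, O = 1.68466.
ΣO = 2.52540; factor = 6/ΣO = 2.37586.
Mg apfu = 0.13423 × 2.37586 = 0.319.

0.319 Mg apfu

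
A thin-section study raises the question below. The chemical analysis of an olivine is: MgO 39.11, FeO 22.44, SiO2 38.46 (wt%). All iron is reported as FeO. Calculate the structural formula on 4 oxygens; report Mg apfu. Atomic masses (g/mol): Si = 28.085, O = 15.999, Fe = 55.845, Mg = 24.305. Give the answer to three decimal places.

MgO: 39.11/40.304 = 0.97038 mol → 0.97038 mol Mg, 0.97038 mol O.
FeO: 22.44/71.844 = 0.31234 mol → 0.31234 mol Fe, 0.31234 mol O.
SiO2: 38.46/60.083 = 0.64011 mol → 0.64011 mol Si, 1.28022 mol O.
Total oxygen = 2.56294 mol. Normalization factor = 4/2.56294 = 1.56071.
Mg per 4 O = 0.97038 × 1.56071 = 1.514.

1.514 Mg apfu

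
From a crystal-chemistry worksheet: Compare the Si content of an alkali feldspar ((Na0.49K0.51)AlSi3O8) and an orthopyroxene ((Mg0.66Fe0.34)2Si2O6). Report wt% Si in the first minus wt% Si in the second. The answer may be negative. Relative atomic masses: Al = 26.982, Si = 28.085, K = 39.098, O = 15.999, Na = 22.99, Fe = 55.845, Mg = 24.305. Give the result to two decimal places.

Si in (Na0.49K0.51)AlSi3O8: molar mass 270.434 g/mol; 3×28.085 = 84.255 g → 31.16 wt%.
Si in (Mg0.66Fe0.34)2Si2O6: molar mass 222.221 g/mol; 2×28.085 = 56.170 g → 25.28 wt%.
Difference = 31.16 − 25.28 = 5.88 percentage points.

5.88 percentage points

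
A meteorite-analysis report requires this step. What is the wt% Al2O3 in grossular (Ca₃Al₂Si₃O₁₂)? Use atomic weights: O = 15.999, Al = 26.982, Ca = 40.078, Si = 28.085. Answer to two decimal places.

22.64 wt%

Molar mass of Ca₃Al₂Si₃O₁₂ = 3×40.078 + 2×26.982 + 3×28.085 + 12×15.999 = 450.441 g/mol.
Each formula unit contains 2 Al, equivalent to 2/2 = 1.0000 mol Al2O3.
M(Al2O3) = 2×26.982 + 3×15.999 = 101.961 g/mol.
Mass of Al2O3 per formula unit = 1.0000 × 101.961 = 101.961 g.
Al2O3 wt% = 101.961 / 450.441 × 100 = 22.64%.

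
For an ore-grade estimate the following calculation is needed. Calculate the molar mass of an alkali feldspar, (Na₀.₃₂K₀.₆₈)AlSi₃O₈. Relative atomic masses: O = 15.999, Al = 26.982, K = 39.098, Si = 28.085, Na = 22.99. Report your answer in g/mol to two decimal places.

273.17 g/mol

Na: 0.32 × 22.99 = 7.3568
K: 0.68 × 39.098 = 26.5866
Al: 1 × 26.982 = 26.9820
Si: 3 × 28.085 = 84.2550
O: 8 × 15.999 = 127.9920
Summing the contributions gives the formula mass.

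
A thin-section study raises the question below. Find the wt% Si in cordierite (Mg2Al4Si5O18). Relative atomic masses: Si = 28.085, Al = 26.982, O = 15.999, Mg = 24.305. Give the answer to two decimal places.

24.01 wt%

Molar mass of Mg2Al4Si5O18: 2*24.305 + 4*26.982 + 5*28.085 + 18*15.999 = 584.945 g/mol.
Mass of Si per formula unit: 5 × 28.085 = 140.425 g.
Weight fraction Si = 140.425 / 584.945 = 0.2401.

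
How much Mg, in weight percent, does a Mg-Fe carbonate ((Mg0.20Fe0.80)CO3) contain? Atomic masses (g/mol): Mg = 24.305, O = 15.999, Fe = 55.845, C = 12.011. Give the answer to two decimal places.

4.44 weight percent

Molar mass of (Mg0.20Fe0.80)CO3: 0.20·24.305 + 0.80·55.845 + 1·12.011 + 3·15.999 = 109.545 g/mol.
Mass of Mg per formula unit: 0.20 × 24.305 = 4.861 g.
Weight fraction Mg = 4.861 / 109.545 = 0.0444.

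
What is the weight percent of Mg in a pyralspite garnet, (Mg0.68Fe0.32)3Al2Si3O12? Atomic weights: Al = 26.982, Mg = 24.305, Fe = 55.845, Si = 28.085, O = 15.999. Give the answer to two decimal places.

11.44 wt%

Molar mass of (Mg0.68Fe0.32)3Al2Si3O12: 2.04·24.305 + 0.96·55.845 + 2·26.982 + 3·28.085 + 12·15.999 = 433.400 g/mol.
Mass of Mg per formula unit: 2.04 × 24.305 = 49.582 g.
Weight fraction Mg = 49.582 / 433.400 = 0.1144.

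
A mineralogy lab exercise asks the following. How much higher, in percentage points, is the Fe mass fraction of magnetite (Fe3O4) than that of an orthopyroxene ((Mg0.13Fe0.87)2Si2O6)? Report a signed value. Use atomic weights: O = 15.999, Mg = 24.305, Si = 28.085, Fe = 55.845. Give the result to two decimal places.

M(Fe3O4) = 231.531 g/mol, so wt% Fe = 167.535/231.531 × 100 = 72.36%.
M((Mg0.13Fe0.87)2Si2O6) = 255.654 g/mol, so wt% Fe = 97.170/255.654 × 100 = 38.01%.
72.36 − 38.01 = 34.35 pp.

34.35 percentage points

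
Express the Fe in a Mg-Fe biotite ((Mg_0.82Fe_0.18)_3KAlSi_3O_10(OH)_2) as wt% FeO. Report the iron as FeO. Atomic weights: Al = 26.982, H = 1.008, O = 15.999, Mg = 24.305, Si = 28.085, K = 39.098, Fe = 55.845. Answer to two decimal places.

8.93 wt%

M((Mg_0.82Fe_0.18)_3KAlSi_3O_10(OH)_2) = 434.286 g/mol; M(FeO) = 71.844 g/mol.
Moles FeO per formula unit = 0.54 Fe ÷ 1 = 0.5400.
FeO fraction = (0.5400 × 71.844) / 434.286 = 38.796/434.286 = 0.0893.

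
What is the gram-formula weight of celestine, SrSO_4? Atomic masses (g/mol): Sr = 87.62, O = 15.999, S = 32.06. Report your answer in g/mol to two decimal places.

183.68 g/mol

The formula mass is the sum 1·87.62 + 1·32.06 + 4·15.999.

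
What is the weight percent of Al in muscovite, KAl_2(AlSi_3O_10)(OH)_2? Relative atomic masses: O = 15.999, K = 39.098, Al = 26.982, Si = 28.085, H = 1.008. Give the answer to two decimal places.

20.32 weight percent

M(KAl_2(AlSi_3O_10)(OH)_2) = 398.303 g/mol.
Al contributes 3 × 26.982 = 80.946 g per mole.
80.946/398.303 = 0.2032 → 20.32%.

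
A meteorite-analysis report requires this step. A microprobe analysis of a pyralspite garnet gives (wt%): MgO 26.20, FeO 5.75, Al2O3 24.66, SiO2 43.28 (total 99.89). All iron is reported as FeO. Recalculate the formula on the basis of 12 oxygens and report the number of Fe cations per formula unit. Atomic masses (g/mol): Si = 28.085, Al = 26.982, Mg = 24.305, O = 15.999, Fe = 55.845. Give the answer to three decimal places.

0.332 Fe apfu

MgO (M=40.304): mol = 0.65006; Mg = 0.65006, O = 0.65006.
FeO (M=71.844): mol = 0.08003; Fe = 0.08003, O = 0.08003.
Al2O3 (M=101.961): mol = 0.24186; Al = 0.48372, O = 0.72558.
SiO2 (M=60.083): mol = 0.72034; Si = 0.72034, O = 1.44068.
ΣO = 2.89635; factor = 12/ΣO = 4.14315.
Fe apfu = 0.08003 × 4.14315 = 0.332.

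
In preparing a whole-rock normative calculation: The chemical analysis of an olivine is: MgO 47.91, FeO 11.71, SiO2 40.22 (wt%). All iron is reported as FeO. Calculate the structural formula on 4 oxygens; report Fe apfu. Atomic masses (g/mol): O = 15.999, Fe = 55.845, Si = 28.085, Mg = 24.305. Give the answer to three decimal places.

0.242 Fe apfu

MgO (M=40.304): mol = 1.18872; Mg = 1.18872, O = 1.18872.
FeO (M=71.844): mol = 0.16299; Fe = 0.16299, O = 0.16299.
SiO2 (M=60.083): mol = 0.66941; Si = 0.66941, O = 1.33882.
ΣO = 2.69053; factor = 4/ΣO = 1.48670.
Fe apfu = 0.16299 × 1.48670 = 0.242.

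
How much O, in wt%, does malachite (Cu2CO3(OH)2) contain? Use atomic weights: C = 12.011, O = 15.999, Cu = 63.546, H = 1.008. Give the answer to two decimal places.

36.18 wt%

M(Cu2CO3(OH)2) = 221.114 g/mol.
O contributes 5 × 15.999 = 79.995 g per mole.
79.995/221.114 = 0.3618 → 36.18%.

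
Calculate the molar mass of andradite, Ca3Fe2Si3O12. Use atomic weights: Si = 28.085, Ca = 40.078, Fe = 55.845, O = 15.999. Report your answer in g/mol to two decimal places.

Ca: 3 × 40.078 = 120.2340
Fe: 2 × 55.845 = 111.6900
Si: 3 × 28.085 = 84.2550
O: 12 × 15.999 = 191.9880
Summing the contributions gives the formula mass.

508.17 g/mol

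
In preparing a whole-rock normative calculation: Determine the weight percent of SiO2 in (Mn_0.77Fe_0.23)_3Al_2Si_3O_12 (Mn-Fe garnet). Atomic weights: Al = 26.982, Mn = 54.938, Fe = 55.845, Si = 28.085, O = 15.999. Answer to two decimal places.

M((Mn_0.77Fe_0.23)_3Al_2Si_3O_12) = 495.647 g/mol; M(SiO2) = 60.083 g/mol.
Moles SiO2 per formula unit = 3 Si ÷ 1 = 3.0000.
SiO2 fraction = (3.0000 × 60.083) / 495.647 = 180.249/495.647 = 0.3637.

36.37 wt%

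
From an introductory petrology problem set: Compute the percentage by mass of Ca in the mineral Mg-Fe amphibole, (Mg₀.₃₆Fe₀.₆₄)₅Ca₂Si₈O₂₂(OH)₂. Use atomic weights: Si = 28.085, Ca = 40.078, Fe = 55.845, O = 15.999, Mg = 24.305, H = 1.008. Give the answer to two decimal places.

Formula mass = 1.80*24.305 + 3.20*55.845 + 2*40.078 + 8*28.085 + 24*15.999 + 2*1.008 = 913.281 g/mol, of which 80.156 g is Ca.
So Ca makes up 80.156/913.281 = 0.0878 of the mass, i.e. 8.78%.

8.78 mass %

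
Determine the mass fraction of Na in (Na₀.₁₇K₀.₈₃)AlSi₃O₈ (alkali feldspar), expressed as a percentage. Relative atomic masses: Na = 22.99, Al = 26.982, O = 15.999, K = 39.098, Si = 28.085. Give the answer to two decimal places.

1.42 mass %

Molar mass of (Na₀.₁₇K₀.₈₃)AlSi₃O₈: 0.17×22.99 + 0.83×39.098 + 1×26.982 + 3×28.085 + 8×15.999 = 275.589 g/mol.
Mass of Na per formula unit: 0.17 × 22.99 = 3.908 g.
Weight fraction Na = 3.908 / 275.589 = 0.0142.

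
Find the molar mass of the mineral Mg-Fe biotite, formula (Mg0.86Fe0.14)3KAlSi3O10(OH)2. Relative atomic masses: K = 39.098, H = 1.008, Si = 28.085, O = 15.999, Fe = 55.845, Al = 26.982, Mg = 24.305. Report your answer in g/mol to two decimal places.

430.50 g/mol

M = 2.58×24.305 + 0.42×55.845 + 1×39.098 + 1×26.982 + 3×28.085 + 12×15.999 + 2×1.008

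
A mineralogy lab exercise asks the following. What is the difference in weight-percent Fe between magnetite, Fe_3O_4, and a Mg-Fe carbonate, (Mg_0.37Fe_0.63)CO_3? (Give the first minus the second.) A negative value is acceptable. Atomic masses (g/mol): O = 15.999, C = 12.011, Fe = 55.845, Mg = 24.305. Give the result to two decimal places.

38.59 percentage points

Fe in Fe_3O_4: molar mass 231.531 g/mol; 3×55.845 = 167.535 g → 72.36 wt%.
Fe in (Mg_0.37Fe_0.63)CO_3: molar mass 104.183 g/mol; 0.63×55.845 = 35.182 g → 33.77 wt%.
Difference = 72.36 − 33.77 = 38.59 percentage points.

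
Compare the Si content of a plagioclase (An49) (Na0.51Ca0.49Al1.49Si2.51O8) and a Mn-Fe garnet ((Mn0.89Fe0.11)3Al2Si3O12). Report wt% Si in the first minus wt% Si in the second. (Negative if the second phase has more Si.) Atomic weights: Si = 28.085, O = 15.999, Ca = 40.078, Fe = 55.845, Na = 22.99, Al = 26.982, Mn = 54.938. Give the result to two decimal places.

9.09 percentage points

Si in Na0.51Ca0.49Al1.49Si2.51O8: molar mass 270.052 g/mol; 2.51×28.085 = 70.493 g → 26.10 wt%.
Si in (Mn0.89Fe0.11)3Al2Si3O12: molar mass 495.320 g/mol; 3×28.085 = 84.255 g → 17.01 wt%.
Difference = 26.10 − 17.01 = 9.09 percentage points.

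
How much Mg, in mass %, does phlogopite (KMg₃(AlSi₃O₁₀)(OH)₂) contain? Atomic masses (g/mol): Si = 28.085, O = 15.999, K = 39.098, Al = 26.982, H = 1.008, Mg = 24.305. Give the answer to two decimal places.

17.47 mass %

Molar mass of KMg₃(AlSi₃O₁₀)(OH)₂: 1*39.098 + 3*24.305 + 1*26.982 + 3*28.085 + 12*15.999 + 2*1.008 = 417.254 g/mol.
Mass of Mg per formula unit: 3 × 24.305 = 72.915 g.
Weight fraction Mg = 72.915 / 417.254 = 0.1747.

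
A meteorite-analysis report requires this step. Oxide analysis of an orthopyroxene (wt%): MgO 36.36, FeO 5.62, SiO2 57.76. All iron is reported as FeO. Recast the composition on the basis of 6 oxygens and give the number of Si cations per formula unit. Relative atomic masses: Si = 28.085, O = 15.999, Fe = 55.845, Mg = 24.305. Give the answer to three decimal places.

MgO (M=40.304): mol = 0.90214; Mg = 0.90214, O = 0.90214.
FeO (M=71.844): mol = 0.07823; Fe = 0.07823, O = 0.07823.
SiO2 (M=60.083): mol = 0.96134; Si = 0.96134, O = 1.92268.
ΣO = 2.90305; factor = 6/ΣO = 2.06679.
Si apfu = 0.96134 × 2.06679 = 1.987.

1.987 Si apfu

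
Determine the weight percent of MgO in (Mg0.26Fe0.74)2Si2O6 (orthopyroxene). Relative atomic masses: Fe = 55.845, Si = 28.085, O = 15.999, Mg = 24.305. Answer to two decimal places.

M((Mg0.26Fe0.74)2Si2O6) = 247.453 g/mol; M(MgO) = 40.304 g/mol.
Moles MgO per formula unit = 0.52 Mg ÷ 1 = 0.5200.
MgO fraction = (0.5200 × 40.304) / 247.453 = 20.958/247.453 = 0.0847.

8.47 wt%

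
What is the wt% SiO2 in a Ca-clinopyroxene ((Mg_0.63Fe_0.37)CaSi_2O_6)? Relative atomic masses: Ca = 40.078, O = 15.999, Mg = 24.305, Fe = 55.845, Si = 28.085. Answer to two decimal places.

Molar mass of (Mg_0.63Fe_0.37)CaSi_2O_6 = 0.63·24.305 + 0.37·55.845 + 1·40.078 + 2·28.085 + 6·15.999 = 228.217 g/mol.
Each formula unit contains 2 Si, equivalent to 2/1 = 2.0000 mol SiO2.
M(SiO2) = 1×28.085 + 2×15.999 = 60.083 g/mol.
Mass of SiO2 per formula unit = 2.0000 × 60.083 = 120.166 g.
SiO2 wt% = 120.166 / 228.217 × 100 = 52.65%.

52.65 wt%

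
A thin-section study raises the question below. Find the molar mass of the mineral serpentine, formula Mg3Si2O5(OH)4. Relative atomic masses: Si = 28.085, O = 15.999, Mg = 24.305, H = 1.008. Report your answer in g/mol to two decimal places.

277.11 g/mol

M = 3·24.305 + 2·28.085 + 9·15.999 + 4·1.008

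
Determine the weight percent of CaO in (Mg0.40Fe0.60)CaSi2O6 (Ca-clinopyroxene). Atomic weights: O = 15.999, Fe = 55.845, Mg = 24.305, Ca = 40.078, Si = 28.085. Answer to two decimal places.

M((Mg0.40Fe0.60)CaSi2O6) = 235.471 g/mol; M(CaO) = 56.077 g/mol.
Moles CaO per formula unit = 1 Ca ÷ 1 = 1.0000.
CaO fraction = (1.0000 × 56.077) / 235.471 = 56.077/235.471 = 0.2381.

23.81 wt%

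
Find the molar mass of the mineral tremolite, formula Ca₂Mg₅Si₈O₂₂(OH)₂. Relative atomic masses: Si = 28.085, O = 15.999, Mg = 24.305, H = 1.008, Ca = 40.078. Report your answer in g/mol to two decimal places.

M = 2*40.078 + 5*24.305 + 8*28.085 + 24*15.999 + 2*1.008

812.35 g/mol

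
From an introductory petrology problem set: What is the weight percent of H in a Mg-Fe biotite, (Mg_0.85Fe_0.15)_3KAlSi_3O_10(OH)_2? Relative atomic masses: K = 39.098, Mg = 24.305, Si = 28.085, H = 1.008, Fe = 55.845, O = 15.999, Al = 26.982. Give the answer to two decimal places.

M((Mg_0.85Fe_0.15)_3KAlSi_3O_10(OH)_2) = 431.447 g/mol.
H contributes 2 × 1.008 = 2.016 g per mole.
2.016/431.447 = 0.0047 → 0.47%.

0.47 mass %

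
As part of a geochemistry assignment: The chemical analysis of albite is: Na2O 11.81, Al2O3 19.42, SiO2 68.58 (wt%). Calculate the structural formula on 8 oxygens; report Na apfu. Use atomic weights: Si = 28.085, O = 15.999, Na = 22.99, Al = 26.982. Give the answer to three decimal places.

1.001 Na apfu

Na2O (M=61.979): mol = 0.19055; Na = 0.38110, O = 0.19055.
Al2O3 (M=101.961): mol = 0.19046; Al = 0.38092, O = 0.57138.
SiO2 (M=60.083): mol = 1.14142; Si = 1.14142, O = 2.28284.
ΣO = 3.04477; factor = 8/ΣO = 2.62746.
Na apfu = 0.38110 × 2.62746 = 1.001.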